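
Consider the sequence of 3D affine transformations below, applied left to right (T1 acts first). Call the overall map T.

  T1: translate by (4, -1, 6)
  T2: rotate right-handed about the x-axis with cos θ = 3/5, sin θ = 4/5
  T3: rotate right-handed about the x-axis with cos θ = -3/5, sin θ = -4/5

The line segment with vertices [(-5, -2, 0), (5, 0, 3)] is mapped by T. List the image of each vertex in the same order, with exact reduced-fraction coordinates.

T1 translate by (4, -1, 6): (-5, -2, 0) → (-1, -3, 6); (5, 0, 3) → (9, -1, 9)
T2 rotate right-handed about the x-axis with cos θ = 3/5, sin θ = 4/5: (-1, -3, 6) → (-1, -33/5, 6/5); (9, -1, 9) → (9, -39/5, 23/5)
T3 rotate right-handed about the x-axis with cos θ = -3/5, sin θ = -4/5: (-1, -33/5, 6/5) → (-1, 123/25, 114/25); (9, -39/5, 23/5) → (9, 209/25, 87/25)

image vertices: (-1, 123/25, 114/25), (9, 209/25, 87/25)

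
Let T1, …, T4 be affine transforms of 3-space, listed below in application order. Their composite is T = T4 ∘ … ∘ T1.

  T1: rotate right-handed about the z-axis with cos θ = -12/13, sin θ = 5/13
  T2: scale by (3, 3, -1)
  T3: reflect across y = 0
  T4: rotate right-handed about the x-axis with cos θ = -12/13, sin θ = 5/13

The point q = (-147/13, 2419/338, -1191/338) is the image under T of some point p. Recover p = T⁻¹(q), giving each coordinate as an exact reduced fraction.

p = (9/2, -1, -1/2)

T1 = [-12/13 -5/13 0 0; 5/13 -12/13 0 0; 0 0 1 0; 0 0 0 1]
T2·T1 = [-36/13 -15/13 0 0; 15/13 -36/13 0 0; 0 0 -1 0; 0 0 0 1]
T3·…·T1 = [-36/13 -15/13 0 0; -15/13 36/13 0 0; 0 0 -1 0; 0 0 0 1]
T4·…·T1 = [-36/13 -15/13 0 0; 180/169 -432/169 5/13 0; -75/169 180/169 12/13 0; 0 0 0 1]
det M = 9; M⁻¹ = [-4/13 20/169 -25/507 0; -5/39 -48/169 20/169 0; 0 5/13 12/13 0; 0 0 0 1]
M⁻¹ · (-147/13, 2419/338, -1191/338)ᵀ = (9/2, -1, -1/2)ᵀ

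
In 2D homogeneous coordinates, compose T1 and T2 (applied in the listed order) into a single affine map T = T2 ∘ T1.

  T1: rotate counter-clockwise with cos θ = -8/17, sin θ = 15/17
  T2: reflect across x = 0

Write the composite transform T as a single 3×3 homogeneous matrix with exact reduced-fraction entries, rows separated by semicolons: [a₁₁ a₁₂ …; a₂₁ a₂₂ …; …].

T1 = [-8/17 -15/17 0; 15/17 -8/17 0; 0 0 1]
T2·T1 = [8/17 15/17 0; 15/17 -8/17 0; 0 0 1]

T = [8/17 15/17 0; 15/17 -8/17 0; 0 0 1]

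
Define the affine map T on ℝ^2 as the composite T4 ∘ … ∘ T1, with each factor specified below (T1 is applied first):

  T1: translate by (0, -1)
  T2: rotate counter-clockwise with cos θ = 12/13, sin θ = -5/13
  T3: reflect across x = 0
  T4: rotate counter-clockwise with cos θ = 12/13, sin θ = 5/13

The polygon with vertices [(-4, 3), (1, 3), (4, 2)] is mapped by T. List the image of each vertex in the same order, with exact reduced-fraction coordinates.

T1 translate by (0, -1): (-4, 3) → (-4, 2); (1, 3) → (1, 2); (4, 2) → (4, 1)
T2 rotate counter-clockwise with cos θ = 12/13, sin θ = -5/13: (-4, 2) → (-38/13, 44/13); (1, 2) → (22/13, 19/13); (4, 1) → (53/13, -8/13)
T3 reflect across x = 0: (-38/13, 44/13) → (38/13, 44/13); (22/13, 19/13) → (-22/13, 19/13); (53/13, -8/13) → (-53/13, -8/13)
T4 rotate counter-clockwise with cos θ = 12/13, sin θ = 5/13: (38/13, 44/13) → (236/169, 718/169); (-22/13, 19/13) → (-359/169, 118/169); (-53/13, -8/13) → (-596/169, -361/169)

image vertices: (236/169, 718/169), (-359/169, 118/169), (-596/169, -361/169)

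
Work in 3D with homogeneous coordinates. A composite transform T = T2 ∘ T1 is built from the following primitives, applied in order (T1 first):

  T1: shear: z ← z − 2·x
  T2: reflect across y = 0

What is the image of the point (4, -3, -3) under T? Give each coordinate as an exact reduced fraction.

T1 shear: z ← z − 2·x: (4, -3, -3) → (4, -3, -11)
T2 reflect across y = 0: (4, -3, -11) → (4, 3, -11)

T(p) = (4, 3, -11)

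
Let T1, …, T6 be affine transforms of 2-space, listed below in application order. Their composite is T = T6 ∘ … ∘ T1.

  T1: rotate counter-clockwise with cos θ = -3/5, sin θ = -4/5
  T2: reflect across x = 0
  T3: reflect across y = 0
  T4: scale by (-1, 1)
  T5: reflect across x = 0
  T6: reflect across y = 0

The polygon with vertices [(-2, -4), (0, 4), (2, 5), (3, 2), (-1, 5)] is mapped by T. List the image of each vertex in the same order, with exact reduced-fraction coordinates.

T1 rotate counter-clockwise with cos θ = -3/5, sin θ = -4/5: (-2, -4) → (-2, 4); (0, 4) → (16/5, -12/5); (2, 5) → (14/5, -23/5); (3, 2) → (-1/5, -18/5); (-1, 5) → (23/5, -11/5)
T2 reflect across x = 0: (-2, 4) → (2, 4); (16/5, -12/5) → (-16/5, -12/5); (14/5, -23/5) → (-14/5, -23/5); (-1/5, -18/5) → (1/5, -18/5); (23/5, -11/5) → (-23/5, -11/5)
T3 reflect across y = 0: (2, 4) → (2, -4); (-16/5, -12/5) → (-16/5, 12/5); (-14/5, -23/5) → (-14/5, 23/5); (1/5, -18/5) → (1/5, 18/5); (-23/5, -11/5) → (-23/5, 11/5)
T4 scale by (-1, 1): (2, -4) → (-2, -4); (-16/5, 12/5) → (16/5, 12/5); (-14/5, 23/5) → (14/5, 23/5); (1/5, 18/5) → (-1/5, 18/5); (-23/5, 11/5) → (23/5, 11/5)
T5 reflect across x = 0: (-2, -4) → (2, -4); (16/5, 12/5) → (-16/5, 12/5); (14/5, 23/5) → (-14/5, 23/5); (-1/5, 18/5) → (1/5, 18/5); (23/5, 11/5) → (-23/5, 11/5)
T6 reflect across y = 0: (2, -4) → (2, 4); (-16/5, 12/5) → (-16/5, -12/5); (-14/5, 23/5) → (-14/5, -23/5); (1/5, 18/5) → (1/5, -18/5); (-23/5, 11/5) → (-23/5, -11/5)

image vertices: (2, 4), (-16/5, -12/5), (-14/5, -23/5), (1/5, -18/5), (-23/5, -11/5)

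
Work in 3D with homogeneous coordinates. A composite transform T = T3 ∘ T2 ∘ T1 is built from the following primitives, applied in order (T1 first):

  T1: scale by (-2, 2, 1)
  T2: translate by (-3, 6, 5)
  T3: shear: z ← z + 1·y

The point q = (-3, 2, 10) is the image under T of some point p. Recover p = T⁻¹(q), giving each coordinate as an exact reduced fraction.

p = (0, -2, 3)

T1 = [-2 0 0 0; 0 2 0 0; 0 0 1 0; 0 0 0 1]
T2·T1 = [-2 0 0 -3; 0 2 0 6; 0 0 1 5; 0 0 0 1]
T3·…·T1 = [-2 0 0 -3; 0 2 0 6; 0 2 1 11; 0 0 0 1]
det M = -4; M⁻¹ = [-1/2 0 0 -3/2; 0 1/2 0 -3; 0 -1 1 -5; 0 0 0 1]
M⁻¹ · (-3, 2, 10)ᵀ = (0, -2, 3)ᵀ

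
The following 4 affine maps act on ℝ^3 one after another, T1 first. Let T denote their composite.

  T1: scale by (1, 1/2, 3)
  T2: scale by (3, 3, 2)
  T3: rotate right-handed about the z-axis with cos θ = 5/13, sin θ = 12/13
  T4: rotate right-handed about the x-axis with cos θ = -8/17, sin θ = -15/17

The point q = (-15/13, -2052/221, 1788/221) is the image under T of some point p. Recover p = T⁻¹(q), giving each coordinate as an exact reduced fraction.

T1 = [1 0 0 0; 0 1/2 0 0; 0 0 3 0; 0 0 0 1]
T2·T1 = [3 0 0 0; 0 3/2 0 0; 0 0 6 0; 0 0 0 1]
T3·…·T1 = [15/13 -18/13 0 0; 36/13 15/26 0 0; 0 0 6 0; 0 0 0 1]
T4·…·T1 = [15/13 -18/13 0 0; -288/221 -60/221 90/17 0; -540/221 -225/442 -48/17 0; 0 0 0 1]
det M = 27; M⁻¹ = [5/39 -32/221 -60/221 0; -8/13 -80/663 -50/221 0; 0 5/34 -4/51 0; 0 0 0 1]
M⁻¹ · (-15/13, -2052/221, 1788/221)ᵀ = (-1, 0, -2)ᵀ

p = (-1, 0, -2)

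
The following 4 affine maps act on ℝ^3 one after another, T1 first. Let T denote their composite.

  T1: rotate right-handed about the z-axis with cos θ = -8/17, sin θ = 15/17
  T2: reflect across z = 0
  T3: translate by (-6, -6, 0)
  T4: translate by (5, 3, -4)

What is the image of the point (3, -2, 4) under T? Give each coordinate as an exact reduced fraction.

T(p) = (-11/17, 10/17, -8)

T1 rotate right-handed about the z-axis with cos θ = -8/17, sin θ = 15/17: (3, -2, 4) → (6/17, 61/17, 4)
T2 reflect across z = 0: (6/17, 61/17, 4) → (6/17, 61/17, -4)
T3 translate by (-6, -6, 0): (6/17, 61/17, -4) → (-96/17, -41/17, -4)
T4 translate by (5, 3, -4): (-96/17, -41/17, -4) → (-11/17, 10/17, -8)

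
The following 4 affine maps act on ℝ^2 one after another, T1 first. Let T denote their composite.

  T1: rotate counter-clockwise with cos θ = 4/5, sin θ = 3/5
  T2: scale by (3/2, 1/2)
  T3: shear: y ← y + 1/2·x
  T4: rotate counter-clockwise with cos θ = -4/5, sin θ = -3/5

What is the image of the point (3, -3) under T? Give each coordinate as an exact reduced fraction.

T(p) = (-333/100, -303/50)

T1 rotate counter-clockwise with cos θ = 4/5, sin θ = 3/5: (3, -3) → (21/5, -3/5)
T2 scale by (3/2, 1/2): (21/5, -3/5) → (63/10, -3/10)
T3 shear: y ← y + 1/2·x: (63/10, -3/10) → (63/10, 57/20)
T4 rotate counter-clockwise with cos θ = -4/5, sin θ = -3/5: (63/10, 57/20) → (-333/100, -303/50)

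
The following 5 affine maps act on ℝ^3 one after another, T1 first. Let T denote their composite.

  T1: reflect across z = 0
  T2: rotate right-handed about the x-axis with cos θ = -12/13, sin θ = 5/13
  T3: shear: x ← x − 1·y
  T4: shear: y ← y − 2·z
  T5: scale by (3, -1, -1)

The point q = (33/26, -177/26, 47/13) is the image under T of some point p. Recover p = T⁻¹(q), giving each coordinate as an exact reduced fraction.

T1 = [1 0 0 0; 0 1 0 0; 0 0 -1 0; 0 0 0 1]
T2·T1 = [1 0 0 0; 0 -12/13 5/13 0; 0 5/13 12/13 0; 0 0 0 1]
T3·…·T1 = [1 12/13 -5/13 0; 0 -12/13 5/13 0; 0 5/13 12/13 0; 0 0 0 1]
T4·…·T1 = [1 12/13 -5/13 0; 0 -22/13 -19/13 0; 0 5/13 12/13 0; 0 0 0 1]
T5·…·T1 = [3 36/13 -15/13 0; 0 22/13 19/13 0; 0 -5/13 -12/13 0; 0 0 0 1]
det M = -3; M⁻¹ = [1/3 -1 -2 0; 0 12/13 19/13 0; 0 -5/13 -22/13 0; 0 0 0 1]
M⁻¹ · (33/26, -177/26, 47/13)ᵀ = (0, -1, -7/2)ᵀ

p = (0, -1, -7/2)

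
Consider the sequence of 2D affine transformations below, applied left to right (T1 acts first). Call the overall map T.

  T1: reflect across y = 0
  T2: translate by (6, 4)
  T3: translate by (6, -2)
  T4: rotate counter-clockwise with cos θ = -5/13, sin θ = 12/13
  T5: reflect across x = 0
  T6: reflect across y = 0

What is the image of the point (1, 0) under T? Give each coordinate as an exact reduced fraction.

T1 reflect across y = 0: (1, 0) → (1, 0)
T2 translate by (6, 4): (1, 0) → (7, 4)
T3 translate by (6, -2): (7, 4) → (13, 2)
T4 rotate counter-clockwise with cos θ = -5/13, sin θ = 12/13: (13, 2) → (-89/13, 146/13)
T5 reflect across x = 0: (-89/13, 146/13) → (89/13, 146/13)
T6 reflect across y = 0: (89/13, 146/13) → (89/13, -146/13)

T(p) = (89/13, -146/13)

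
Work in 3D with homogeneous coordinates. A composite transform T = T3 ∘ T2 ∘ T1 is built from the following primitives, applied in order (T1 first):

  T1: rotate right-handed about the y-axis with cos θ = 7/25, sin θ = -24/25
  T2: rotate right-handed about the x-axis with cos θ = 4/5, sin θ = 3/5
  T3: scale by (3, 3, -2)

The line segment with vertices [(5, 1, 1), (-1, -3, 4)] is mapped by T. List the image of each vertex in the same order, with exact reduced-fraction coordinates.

T1 rotate right-handed about the y-axis with cos θ = 7/25, sin θ = -24/25: (5, 1, 1) → (11/25, 1, 127/25); (-1, -3, 4) → (-103/25, -3, 4/25)
T2 rotate right-handed about the x-axis with cos θ = 4/5, sin θ = 3/5: (11/25, 1, 127/25) → (11/25, -281/125, 583/125); (-103/25, -3, 4/25) → (-103/25, -312/125, -209/125)
T3 scale by (3, 3, -2): (11/25, -281/125, 583/125) → (33/25, -843/125, -1166/125); (-103/25, -312/125, -209/125) → (-309/25, -936/125, 418/125)

image vertices: (33/25, -843/125, -1166/125), (-309/25, -936/125, 418/125)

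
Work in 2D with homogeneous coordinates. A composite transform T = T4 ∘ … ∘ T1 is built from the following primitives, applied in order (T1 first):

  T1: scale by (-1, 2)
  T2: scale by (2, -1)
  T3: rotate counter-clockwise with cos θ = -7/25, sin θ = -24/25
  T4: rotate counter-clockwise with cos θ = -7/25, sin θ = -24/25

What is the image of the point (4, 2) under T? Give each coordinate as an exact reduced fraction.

T1 scale by (-1, 2): (4, 2) → (-4, 4)
T2 scale by (2, -1): (-4, 4) → (-8, -4)
T3 rotate counter-clockwise with cos θ = -7/25, sin θ = -24/25: (-8, -4) → (-8/5, 44/5)
T4 rotate counter-clockwise with cos θ = -7/25, sin θ = -24/25: (-8/5, 44/5) → (1112/125, -116/125)

T(p) = (1112/125, -116/125)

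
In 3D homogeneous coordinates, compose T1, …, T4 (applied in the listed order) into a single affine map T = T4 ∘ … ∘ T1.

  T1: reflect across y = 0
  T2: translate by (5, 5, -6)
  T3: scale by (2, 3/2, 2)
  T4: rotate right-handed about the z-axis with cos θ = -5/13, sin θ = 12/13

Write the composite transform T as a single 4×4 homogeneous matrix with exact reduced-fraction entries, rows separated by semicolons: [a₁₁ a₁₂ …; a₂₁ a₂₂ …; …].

T1 = [1 0 0 0; 0 -1 0 0; 0 0 1 0; 0 0 0 1]
T2·T1 = [1 0 0 5; 0 -1 0 5; 0 0 1 -6; 0 0 0 1]
T3·…·T1 = [2 0 0 10; 0 -3/2 0 15/2; 0 0 2 -12; 0 0 0 1]
T4·…·T1 = [-10/13 18/13 0 -140/13; 24/13 15/26 0 165/26; 0 0 2 -12; 0 0 0 1]

T = [-10/13 18/13 0 -140/13; 24/13 15/26 0 165/26; 0 0 2 -12; 0 0 0 1]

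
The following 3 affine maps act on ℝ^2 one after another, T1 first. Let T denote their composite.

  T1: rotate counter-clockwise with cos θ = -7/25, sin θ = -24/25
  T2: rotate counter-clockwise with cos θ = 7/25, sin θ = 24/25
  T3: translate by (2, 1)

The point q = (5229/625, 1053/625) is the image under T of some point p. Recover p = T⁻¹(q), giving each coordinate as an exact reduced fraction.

T1 = [-7/25 24/25 0; -24/25 -7/25 0; 0 0 1]
T2·T1 = [527/625 336/625 0; -336/625 527/625 0; 0 0 1]
T3·…·T1 = [527/625 336/625 2; -336/625 527/625 1; 0 0 1]
det M = 1; M⁻¹ = [527/625 -336/625 -718/625; 336/625 527/625 -1199/625; 0 0 1]
M⁻¹ · (5229/625, 1053/625)ᵀ = (5, 4)ᵀ

p = (5, 4)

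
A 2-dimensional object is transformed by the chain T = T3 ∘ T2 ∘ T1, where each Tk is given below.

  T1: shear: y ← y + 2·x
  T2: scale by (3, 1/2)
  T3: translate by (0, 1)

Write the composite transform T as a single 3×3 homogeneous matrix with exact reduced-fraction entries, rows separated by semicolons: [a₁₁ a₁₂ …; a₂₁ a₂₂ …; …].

T = [3 0 0; 1 1/2 1; 0 0 1]

T1 = [1 0 0; 2 1 0; 0 0 1]
T2·T1 = [3 0 0; 1 1/2 0; 0 0 1]
T3·…·T1 = [3 0 0; 1 1/2 1; 0 0 1]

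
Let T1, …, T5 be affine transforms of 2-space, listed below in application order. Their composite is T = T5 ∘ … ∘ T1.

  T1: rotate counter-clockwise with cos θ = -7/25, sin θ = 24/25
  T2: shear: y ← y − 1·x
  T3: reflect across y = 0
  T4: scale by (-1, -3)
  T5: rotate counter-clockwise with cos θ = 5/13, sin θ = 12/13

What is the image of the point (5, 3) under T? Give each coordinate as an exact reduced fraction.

T(p) = (-6881/325, 4374/325)

T1 rotate counter-clockwise with cos θ = -7/25, sin θ = 24/25: (5, 3) → (-107/25, 99/25)
T2 shear: y ← y − 1·x: (-107/25, 99/25) → (-107/25, 206/25)
T3 reflect across y = 0: (-107/25, 206/25) → (-107/25, -206/25)
T4 scale by (-1, -3): (-107/25, -206/25) → (107/25, 618/25)
T5 rotate counter-clockwise with cos θ = 5/13, sin θ = 12/13: (107/25, 618/25) → (-6881/325, 4374/325)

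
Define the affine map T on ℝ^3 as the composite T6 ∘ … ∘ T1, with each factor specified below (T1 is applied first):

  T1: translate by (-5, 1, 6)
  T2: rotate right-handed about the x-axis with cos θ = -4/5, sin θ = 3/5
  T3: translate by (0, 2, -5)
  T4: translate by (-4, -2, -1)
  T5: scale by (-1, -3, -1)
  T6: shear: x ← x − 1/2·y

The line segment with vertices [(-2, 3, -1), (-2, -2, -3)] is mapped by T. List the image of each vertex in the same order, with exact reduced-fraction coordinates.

image vertices: (17/10, 93/5, 38/5), (19/2, 3, 9)

T1 translate by (-5, 1, 6): (-2, 3, -1) → (-7, 4, 5); (-2, -2, -3) → (-7, -1, 3)
T2 rotate right-handed about the x-axis with cos θ = -4/5, sin θ = 3/5: (-7, 4, 5) → (-7, -31/5, -8/5); (-7, -1, 3) → (-7, -1, -3)
T3 translate by (0, 2, -5): (-7, -31/5, -8/5) → (-7, -21/5, -33/5); (-7, -1, -3) → (-7, 1, -8)
T4 translate by (-4, -2, -1): (-7, -21/5, -33/5) → (-11, -31/5, -38/5); (-7, 1, -8) → (-11, -1, -9)
T5 scale by (-1, -3, -1): (-11, -31/5, -38/5) → (11, 93/5, 38/5); (-11, -1, -9) → (11, 3, 9)
T6 shear: x ← x − 1/2·y: (11, 93/5, 38/5) → (17/10, 93/5, 38/5); (11, 3, 9) → (19/2, 3, 9)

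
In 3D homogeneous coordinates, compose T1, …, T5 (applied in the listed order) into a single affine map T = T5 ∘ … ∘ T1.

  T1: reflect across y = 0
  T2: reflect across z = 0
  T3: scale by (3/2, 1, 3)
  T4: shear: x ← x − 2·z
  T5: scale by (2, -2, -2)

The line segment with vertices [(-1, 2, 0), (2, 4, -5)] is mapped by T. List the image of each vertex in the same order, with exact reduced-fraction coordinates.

T1 reflect across y = 0: (-1, 2, 0) → (-1, -2, 0); (2, 4, -5) → (2, -4, -5)
T2 reflect across z = 0: (-1, -2, 0) → (-1, -2, 0); (2, -4, -5) → (2, -4, 5)
T3 scale by (3/2, 1, 3): (-1, -2, 0) → (-3/2, -2, 0); (2, -4, 5) → (3, -4, 15)
T4 shear: x ← x − 2·z: (-3/2, -2, 0) → (-3/2, -2, 0); (3, -4, 15) → (-27, -4, 15)
T5 scale by (2, -2, -2): (-3/2, -2, 0) → (-3, 4, 0); (-27, -4, 15) → (-54, 8, -30)

image vertices: (-3, 4, 0), (-54, 8, -30)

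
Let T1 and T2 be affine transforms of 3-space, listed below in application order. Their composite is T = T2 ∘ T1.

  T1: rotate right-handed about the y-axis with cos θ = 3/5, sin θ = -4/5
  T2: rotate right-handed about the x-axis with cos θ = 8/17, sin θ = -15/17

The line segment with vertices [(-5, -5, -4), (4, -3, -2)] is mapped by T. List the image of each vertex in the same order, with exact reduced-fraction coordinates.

T1 rotate right-handed about the y-axis with cos θ = 3/5, sin θ = -4/5: (-5, -5, -4) → (1/5, -5, -32/5); (4, -3, -2) → (4, -3, 2)
T2 rotate right-handed about the x-axis with cos θ = 8/17, sin θ = -15/17: (1/5, -5, -32/5) → (1/5, -8, 7/5); (4, -3, 2) → (4, 6/17, 61/17)

image vertices: (1/5, -8, 7/5), (4, 6/17, 61/17)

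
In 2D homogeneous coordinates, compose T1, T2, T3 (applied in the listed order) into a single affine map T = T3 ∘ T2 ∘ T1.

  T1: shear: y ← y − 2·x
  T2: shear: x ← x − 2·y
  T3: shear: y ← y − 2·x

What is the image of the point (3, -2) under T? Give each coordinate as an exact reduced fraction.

T1 shear: y ← y − 2·x: (3, -2) → (3, -8)
T2 shear: x ← x − 2·y: (3, -8) → (19, -8)
T3 shear: y ← y − 2·x: (19, -8) → (19, -46)

T(p) = (19, -46)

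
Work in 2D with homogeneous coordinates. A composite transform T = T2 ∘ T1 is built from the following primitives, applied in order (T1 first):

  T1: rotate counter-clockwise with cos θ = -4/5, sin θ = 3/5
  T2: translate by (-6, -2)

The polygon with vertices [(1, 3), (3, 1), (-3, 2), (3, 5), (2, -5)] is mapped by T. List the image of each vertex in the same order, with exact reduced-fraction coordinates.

image vertices: (-43/5, -19/5), (-9, -1), (-24/5, -27/5), (-57/5, -21/5), (-23/5, 16/5)

T1 rotate counter-clockwise with cos θ = -4/5, sin θ = 3/5: (1, 3) → (-13/5, -9/5); (3, 1) → (-3, 1); (-3, 2) → (6/5, -17/5); (3, 5) → (-27/5, -11/5); (2, -5) → (7/5, 26/5)
T2 translate by (-6, -2): (-13/5, -9/5) → (-43/5, -19/5); (-3, 1) → (-9, -1); (6/5, -17/5) → (-24/5, -27/5); (-27/5, -11/5) → (-57/5, -21/5); (7/5, 26/5) → (-23/5, 16/5)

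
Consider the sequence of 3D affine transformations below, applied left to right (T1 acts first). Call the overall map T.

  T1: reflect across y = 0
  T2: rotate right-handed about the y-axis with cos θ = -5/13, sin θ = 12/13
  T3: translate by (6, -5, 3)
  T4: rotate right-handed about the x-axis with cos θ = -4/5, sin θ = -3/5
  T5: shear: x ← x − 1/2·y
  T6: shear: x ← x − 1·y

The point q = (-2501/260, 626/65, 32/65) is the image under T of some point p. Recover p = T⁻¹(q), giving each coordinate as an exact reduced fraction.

T1 = [1 0 0 0; 0 -1 0 0; 0 0 1 0; 0 0 0 1]
T2·T1 = [-5/13 0 12/13 0; 0 -1 0 0; -12/13 0 -5/13 0; 0 0 0 1]
T3·…·T1 = [-5/13 0 12/13 6; 0 -1 0 -5; -12/13 0 -5/13 3; 0 0 0 1]
T4·…·T1 = [-5/13 0 12/13 6; -36/65 4/5 -3/13 29/5; 48/65 3/5 4/13 3/5; 0 0 0 1]
T5·…·T1 = [-7/65 -2/5 27/26 31/10; -36/65 4/5 -3/13 29/5; 48/65 3/5 4/13 3/5; 0 0 0 1]
T6·…·T1 = [29/65 -6/5 33/26 -27/10; -36/65 4/5 -3/13 29/5; 48/65 3/5 4/13 3/5; 0 0 0 1]
det M = -1; M⁻¹ = [-5/13 -147/130 48/65 66/13; 0 4/5 3/5 -5; 12/13 15/13 4/13 -57/13; 0 0 0 1]
M⁻¹ · (-2501/260, 626/65, 32/65)ᵀ = (-7/4, 3, -2)ᵀ

p = (-7/4, 3, -2)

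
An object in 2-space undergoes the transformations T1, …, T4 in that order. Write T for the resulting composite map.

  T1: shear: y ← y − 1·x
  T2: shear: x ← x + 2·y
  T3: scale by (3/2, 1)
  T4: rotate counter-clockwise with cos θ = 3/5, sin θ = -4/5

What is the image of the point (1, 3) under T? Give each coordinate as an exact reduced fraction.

T1 shear: y ← y − 1·x: (1, 3) → (1, 2)
T2 shear: x ← x + 2·y: (1, 2) → (5, 2)
T3 scale by (3/2, 1): (5, 2) → (15/2, 2)
T4 rotate counter-clockwise with cos θ = 3/5, sin θ = -4/5: (15/2, 2) → (61/10, -24/5)

T(p) = (61/10, -24/5)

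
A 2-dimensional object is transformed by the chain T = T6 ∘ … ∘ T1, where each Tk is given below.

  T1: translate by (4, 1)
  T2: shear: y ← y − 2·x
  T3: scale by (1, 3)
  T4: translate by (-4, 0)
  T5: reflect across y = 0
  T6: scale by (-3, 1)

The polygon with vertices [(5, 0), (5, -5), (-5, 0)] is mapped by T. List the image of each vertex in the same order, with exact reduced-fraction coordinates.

image vertices: (-15, 51), (-15, 66), (15, -9)

T1 translate by (4, 1): (5, 0) → (9, 1); (5, -5) → (9, -4); (-5, 0) → (-1, 1)
T2 shear: y ← y − 2·x: (9, 1) → (9, -17); (9, -4) → (9, -22); (-1, 1) → (-1, 3)
T3 scale by (1, 3): (9, -17) → (9, -51); (9, -22) → (9, -66); (-1, 3) → (-1, 9)
T4 translate by (-4, 0): (9, -51) → (5, -51); (9, -66) → (5, -66); (-1, 9) → (-5, 9)
T5 reflect across y = 0: (5, -51) → (5, 51); (5, -66) → (5, 66); (-5, 9) → (-5, -9)
T6 scale by (-3, 1): (5, 51) → (-15, 51); (5, 66) → (-15, 66); (-5, -9) → (15, -9)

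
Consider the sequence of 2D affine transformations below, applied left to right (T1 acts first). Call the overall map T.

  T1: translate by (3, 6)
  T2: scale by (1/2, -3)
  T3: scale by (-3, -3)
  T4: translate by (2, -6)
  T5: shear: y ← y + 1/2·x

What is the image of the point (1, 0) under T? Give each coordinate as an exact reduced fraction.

T(p) = (-4, 46)

T1 translate by (3, 6): (1, 0) → (4, 6)
T2 scale by (1/2, -3): (4, 6) → (2, -18)
T3 scale by (-3, -3): (2, -18) → (-6, 54)
T4 translate by (2, -6): (-6, 54) → (-4, 48)
T5 shear: y ← y + 1/2·x: (-4, 48) → (-4, 46)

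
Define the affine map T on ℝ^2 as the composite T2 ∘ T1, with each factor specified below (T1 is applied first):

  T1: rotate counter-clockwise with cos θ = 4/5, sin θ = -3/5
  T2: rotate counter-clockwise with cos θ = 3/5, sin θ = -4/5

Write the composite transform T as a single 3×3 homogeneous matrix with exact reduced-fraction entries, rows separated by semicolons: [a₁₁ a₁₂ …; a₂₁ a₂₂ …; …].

T1 = [4/5 3/5 0; -3/5 4/5 0; 0 0 1]
T2·T1 = [0 1 0; -1 0 0; 0 0 1]

T = [0 1 0; -1 0 0; 0 0 1]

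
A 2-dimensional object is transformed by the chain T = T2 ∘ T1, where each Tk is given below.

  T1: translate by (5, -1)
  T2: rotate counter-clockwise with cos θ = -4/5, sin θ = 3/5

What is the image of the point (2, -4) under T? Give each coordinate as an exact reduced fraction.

T(p) = (-13/5, 41/5)

T1 translate by (5, -1): (2, -4) → (7, -5)
T2 rotate counter-clockwise with cos θ = -4/5, sin θ = 3/5: (7, -5) → (-13/5, 41/5)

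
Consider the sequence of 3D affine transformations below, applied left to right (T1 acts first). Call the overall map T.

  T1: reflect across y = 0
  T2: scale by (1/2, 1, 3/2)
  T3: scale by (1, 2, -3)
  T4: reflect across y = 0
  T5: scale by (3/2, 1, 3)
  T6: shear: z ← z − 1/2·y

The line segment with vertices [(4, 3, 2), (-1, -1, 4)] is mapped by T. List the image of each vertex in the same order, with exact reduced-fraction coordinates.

image vertices: (3, 6, -30), (-3/4, -2, -53)

T1 reflect across y = 0: (4, 3, 2) → (4, -3, 2); (-1, -1, 4) → (-1, 1, 4)
T2 scale by (1/2, 1, 3/2): (4, -3, 2) → (2, -3, 3); (-1, 1, 4) → (-1/2, 1, 6)
T3 scale by (1, 2, -3): (2, -3, 3) → (2, -6, -9); (-1/2, 1, 6) → (-1/2, 2, -18)
T4 reflect across y = 0: (2, -6, -9) → (2, 6, -9); (-1/2, 2, -18) → (-1/2, -2, -18)
T5 scale by (3/2, 1, 3): (2, 6, -9) → (3, 6, -27); (-1/2, -2, -18) → (-3/4, -2, -54)
T6 shear: z ← z − 1/2·y: (3, 6, -27) → (3, 6, -30); (-3/4, -2, -54) → (-3/4, -2, -53)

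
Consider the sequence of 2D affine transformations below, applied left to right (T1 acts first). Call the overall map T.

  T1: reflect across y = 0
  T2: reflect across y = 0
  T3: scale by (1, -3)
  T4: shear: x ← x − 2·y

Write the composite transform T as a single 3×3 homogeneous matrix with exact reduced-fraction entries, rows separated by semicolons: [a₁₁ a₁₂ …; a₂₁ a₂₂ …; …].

T = [1 6 0; 0 -3 0; 0 0 1]

T1 = [1 0 0; 0 -1 0; 0 0 1]
T2·T1 = [1 0 0; 0 1 0; 0 0 1]
T3·…·T1 = [1 0 0; 0 -3 0; 0 0 1]
T4·…·T1 = [1 6 0; 0 -3 0; 0 0 1]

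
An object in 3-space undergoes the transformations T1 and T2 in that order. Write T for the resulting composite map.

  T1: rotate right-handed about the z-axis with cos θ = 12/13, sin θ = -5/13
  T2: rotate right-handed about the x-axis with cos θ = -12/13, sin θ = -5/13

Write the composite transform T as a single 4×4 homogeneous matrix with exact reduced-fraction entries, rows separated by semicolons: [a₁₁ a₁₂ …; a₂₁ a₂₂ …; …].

T1 = [12/13 5/13 0 0; -5/13 12/13 0 0; 0 0 1 0; 0 0 0 1]
T2·T1 = [12/13 5/13 0 0; 60/169 -144/169 5/13 0; 25/169 -60/169 -12/13 0; 0 0 0 1]

T = [12/13 5/13 0 0; 60/169 -144/169 5/13 0; 25/169 -60/169 -12/13 0; 0 0 0 1]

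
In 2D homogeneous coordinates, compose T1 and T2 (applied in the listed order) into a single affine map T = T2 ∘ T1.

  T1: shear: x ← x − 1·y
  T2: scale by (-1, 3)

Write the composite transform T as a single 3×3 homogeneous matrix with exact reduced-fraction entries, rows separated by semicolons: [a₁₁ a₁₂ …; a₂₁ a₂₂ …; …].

T = [-1 1 0; 0 3 0; 0 0 1]

T1 = [1 -1 0; 0 1 0; 0 0 1]
T2·T1 = [-1 1 0; 0 3 0; 0 0 1]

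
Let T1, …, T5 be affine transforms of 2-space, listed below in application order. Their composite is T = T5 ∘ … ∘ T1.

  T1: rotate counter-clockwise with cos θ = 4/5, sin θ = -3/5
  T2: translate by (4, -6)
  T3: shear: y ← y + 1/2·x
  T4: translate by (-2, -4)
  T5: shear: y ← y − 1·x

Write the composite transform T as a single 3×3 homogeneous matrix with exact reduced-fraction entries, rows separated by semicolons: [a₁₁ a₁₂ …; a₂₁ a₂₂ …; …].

T1 = [4/5 3/5 0; -3/5 4/5 0; 0 0 1]
T2·T1 = [4/5 3/5 4; -3/5 4/5 -6; 0 0 1]
T3·…·T1 = [4/5 3/5 4; -1/5 11/10 -4; 0 0 1]
T4·…·T1 = [4/5 3/5 2; -1/5 11/10 -8; 0 0 1]
T5·…·T1 = [4/5 3/5 2; -1 1/2 -10; 0 0 1]

T = [4/5 3/5 2; -1 1/2 -10; 0 0 1]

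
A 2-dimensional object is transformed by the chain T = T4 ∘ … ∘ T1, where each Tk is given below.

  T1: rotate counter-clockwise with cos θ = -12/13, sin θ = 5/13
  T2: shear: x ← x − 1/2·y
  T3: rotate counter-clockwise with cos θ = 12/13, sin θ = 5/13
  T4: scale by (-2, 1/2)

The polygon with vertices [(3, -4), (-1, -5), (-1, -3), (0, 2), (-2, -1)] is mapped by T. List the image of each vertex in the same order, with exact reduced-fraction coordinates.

T1 rotate counter-clockwise with cos θ = -12/13, sin θ = 5/13: (3, -4) → (-16/13, 63/13); (-1, -5) → (37/13, 55/13); (-1, -3) → (27/13, 31/13); (0, 2) → (-10/13, -24/13); (-2, -1) → (29/13, 2/13)
T2 shear: x ← x − 1/2·y: (-16/13, 63/13) → (-95/26, 63/13); (37/13, 55/13) → (19/26, 55/13); (27/13, 31/13) → (23/26, 31/13); (-10/13, -24/13) → (2/13, -24/13); (29/13, 2/13) → (28/13, 2/13)
T3 rotate counter-clockwise with cos θ = 12/13, sin θ = 5/13: (-95/26, 63/13) → (-885/169, 1037/338); (19/26, 55/13) → (-161/169, 1415/338); (23/26, 31/13) → (-17/169, 859/338); (2/13, -24/13) → (144/169, -278/169); (28/13, 2/13) → (326/169, 164/169)
T4 scale by (-2, 1/2): (-885/169, 1037/338) → (1770/169, 1037/676); (-161/169, 1415/338) → (322/169, 1415/676); (-17/169, 859/338) → (34/169, 859/676); (144/169, -278/169) → (-288/169, -139/169); (326/169, 164/169) → (-652/169, 82/169)

image vertices: (1770/169, 1037/676), (322/169, 1415/676), (34/169, 859/676), (-288/169, -139/169), (-652/169, 82/169)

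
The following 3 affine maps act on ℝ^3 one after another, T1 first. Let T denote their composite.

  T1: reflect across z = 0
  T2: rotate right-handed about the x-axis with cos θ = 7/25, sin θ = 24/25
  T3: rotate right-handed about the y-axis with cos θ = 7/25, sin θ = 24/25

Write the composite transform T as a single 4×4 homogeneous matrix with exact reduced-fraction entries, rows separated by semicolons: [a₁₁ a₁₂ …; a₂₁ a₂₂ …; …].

T1 = [1 0 0 0; 0 1 0 0; 0 0 -1 0; 0 0 0 1]
T2·T1 = [1 0 0 0; 0 7/25 24/25 0; 0 24/25 -7/25 0; 0 0 0 1]
T3·…·T1 = [7/25 576/625 -168/625 0; 0 7/25 24/25 0; -24/25 168/625 -49/625 0; 0 0 0 1]

T = [7/25 576/625 -168/625 0; 0 7/25 24/25 0; -24/25 168/625 -49/625 0; 0 0 0 1]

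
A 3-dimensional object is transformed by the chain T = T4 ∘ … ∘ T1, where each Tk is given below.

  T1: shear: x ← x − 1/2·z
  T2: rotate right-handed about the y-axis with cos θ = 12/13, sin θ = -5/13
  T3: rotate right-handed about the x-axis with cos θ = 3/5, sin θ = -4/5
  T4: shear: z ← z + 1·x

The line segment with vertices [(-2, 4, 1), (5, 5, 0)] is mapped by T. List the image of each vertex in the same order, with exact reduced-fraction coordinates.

image vertices: (-35/13, 154/65, -769/130), (60/13, 59/13, 23/13)

T1 shear: x ← x − 1/2·z: (-2, 4, 1) → (-5/2, 4, 1); (5, 5, 0) → (5, 5, 0)
T2 rotate right-handed about the y-axis with cos θ = 12/13, sin θ = -5/13: (-5/2, 4, 1) → (-35/13, 4, -1/26); (5, 5, 0) → (60/13, 5, 25/13)
T3 rotate right-handed about the x-axis with cos θ = 3/5, sin θ = -4/5: (-35/13, 4, -1/26) → (-35/13, 154/65, -419/130); (60/13, 5, 25/13) → (60/13, 59/13, -37/13)
T4 shear: z ← z + 1·x: (-35/13, 154/65, -419/130) → (-35/13, 154/65, -769/130); (60/13, 59/13, -37/13) → (60/13, 59/13, 23/13)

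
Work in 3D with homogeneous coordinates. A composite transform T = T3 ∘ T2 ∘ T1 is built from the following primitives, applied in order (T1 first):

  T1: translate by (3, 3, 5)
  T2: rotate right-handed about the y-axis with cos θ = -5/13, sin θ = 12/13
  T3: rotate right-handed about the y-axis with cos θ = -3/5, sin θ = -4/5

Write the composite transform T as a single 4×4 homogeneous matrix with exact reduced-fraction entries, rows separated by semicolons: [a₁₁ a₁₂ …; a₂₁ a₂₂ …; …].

T1 = [1 0 0 3; 0 1 0 3; 0 0 1 5; 0 0 0 1]
T2·T1 = [-5/13 0 12/13 45/13; 0 1 0 3; -12/13 0 -5/13 -61/13; 0 0 0 1]
T3·…·T1 = [63/65 0 -16/65 109/65; 0 1 0 3; 16/65 0 63/65 363/65; 0 0 0 1]

T = [63/65 0 -16/65 109/65; 0 1 0 3; 16/65 0 63/65 363/65; 0 0 0 1]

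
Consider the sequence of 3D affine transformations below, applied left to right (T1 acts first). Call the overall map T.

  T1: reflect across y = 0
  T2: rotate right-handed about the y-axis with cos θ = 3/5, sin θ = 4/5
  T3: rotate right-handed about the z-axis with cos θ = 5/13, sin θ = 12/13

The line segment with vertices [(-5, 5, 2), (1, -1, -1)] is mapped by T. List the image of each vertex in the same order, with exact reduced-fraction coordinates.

image vertices: (53/13, -209/65, 26/5), (-1, 1/5, -7/5)

T1 reflect across y = 0: (-5, 5, 2) → (-5, -5, 2); (1, -1, -1) → (1, 1, -1)
T2 rotate right-handed about the y-axis with cos θ = 3/5, sin θ = 4/5: (-5, -5, 2) → (-7/5, -5, 26/5); (1, 1, -1) → (-1/5, 1, -7/5)
T3 rotate right-handed about the z-axis with cos θ = 5/13, sin θ = 12/13: (-7/5, -5, 26/5) → (53/13, -209/65, 26/5); (-1/5, 1, -7/5) → (-1, 1/5, -7/5)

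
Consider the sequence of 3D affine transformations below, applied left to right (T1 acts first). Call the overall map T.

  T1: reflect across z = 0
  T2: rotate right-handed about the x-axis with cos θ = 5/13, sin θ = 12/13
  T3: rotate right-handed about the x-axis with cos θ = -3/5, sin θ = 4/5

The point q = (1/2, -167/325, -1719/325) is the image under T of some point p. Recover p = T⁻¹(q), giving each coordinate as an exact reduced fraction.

T1 = [1 0 0 0; 0 1 0 0; 0 0 -1 0; 0 0 0 1]
T2·T1 = [1 0 0 0; 0 5/13 12/13 0; 0 12/13 -5/13 0; 0 0 0 1]
T3·…·T1 = [1 0 0 0; 0 -63/65 -16/65 0; 0 -16/65 63/65 0; 0 0 0 1]
det M = -1; M⁻¹ = [1 0 0 0; 0 -63/65 -16/65 0; 0 -16/65 63/65 0; 0 0 0 1]
M⁻¹ · (1/2, -167/325, -1719/325)ᵀ = (1/2, 9/5, -5)ᵀ

p = (1/2, 9/5, -5)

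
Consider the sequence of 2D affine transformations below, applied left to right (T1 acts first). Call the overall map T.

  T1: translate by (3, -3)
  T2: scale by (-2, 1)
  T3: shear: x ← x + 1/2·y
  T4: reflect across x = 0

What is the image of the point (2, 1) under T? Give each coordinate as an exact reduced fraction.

T1 translate by (3, -3): (2, 1) → (5, -2)
T2 scale by (-2, 1): (5, -2) → (-10, -2)
T3 shear: x ← x + 1/2·y: (-10, -2) → (-11, -2)
T4 reflect across x = 0: (-11, -2) → (11, -2)

T(p) = (11, -2)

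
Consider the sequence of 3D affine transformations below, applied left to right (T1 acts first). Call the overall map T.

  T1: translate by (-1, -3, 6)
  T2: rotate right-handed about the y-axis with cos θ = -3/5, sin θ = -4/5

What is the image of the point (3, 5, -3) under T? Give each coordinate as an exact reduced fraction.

T1 translate by (-1, -3, 6): (3, 5, -3) → (2, 2, 3)
T2 rotate right-handed about the y-axis with cos θ = -3/5, sin θ = -4/5: (2, 2, 3) → (-18/5, 2, -1/5)

T(p) = (-18/5, 2, -1/5)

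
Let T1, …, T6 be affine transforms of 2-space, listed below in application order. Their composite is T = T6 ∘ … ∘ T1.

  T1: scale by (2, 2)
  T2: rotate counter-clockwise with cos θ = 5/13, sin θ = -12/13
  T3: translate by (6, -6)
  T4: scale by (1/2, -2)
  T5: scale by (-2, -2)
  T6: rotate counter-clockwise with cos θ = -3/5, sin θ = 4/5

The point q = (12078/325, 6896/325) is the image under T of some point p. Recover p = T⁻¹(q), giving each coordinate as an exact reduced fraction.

p = (2, -6/5)

T1 = [2 0 0; 0 2 0; 0 0 1]
T2·T1 = [10/13 24/13 0; -24/13 10/13 0; 0 0 1]
T3·…·T1 = [10/13 24/13 6; -24/13 10/13 -6; 0 0 1]
T4·…·T1 = [5/13 12/13 3; 48/13 -20/13 12; 0 0 1]
T5·…·T1 = [-10/13 -24/13 -6; -96/13 40/13 -24; 0 0 1]
T6·…·T1 = [414/65 -88/65 114/5; 248/65 -216/65 48/5; 0 0 1]
det M = -16; M⁻¹ = [27/130 -11/130 -51/13; 31/130 -207/520 -21/13; 0 0 1]
M⁻¹ · (12078/325, 6896/325)ᵀ = (2, -6/5)ᵀ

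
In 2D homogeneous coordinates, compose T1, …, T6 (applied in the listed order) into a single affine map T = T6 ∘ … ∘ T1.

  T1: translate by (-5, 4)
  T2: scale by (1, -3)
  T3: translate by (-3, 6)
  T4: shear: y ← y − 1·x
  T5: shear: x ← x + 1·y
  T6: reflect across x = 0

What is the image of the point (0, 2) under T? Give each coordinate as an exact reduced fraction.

T(p) = (12, -4)

T1 translate by (-5, 4): (0, 2) → (-5, 6)
T2 scale by (1, -3): (-5, 6) → (-5, -18)
T3 translate by (-3, 6): (-5, -18) → (-8, -12)
T4 shear: y ← y − 1·x: (-8, -12) → (-8, -4)
T5 shear: x ← x + 1·y: (-8, -4) → (-12, -4)
T6 reflect across x = 0: (-12, -4) → (12, -4)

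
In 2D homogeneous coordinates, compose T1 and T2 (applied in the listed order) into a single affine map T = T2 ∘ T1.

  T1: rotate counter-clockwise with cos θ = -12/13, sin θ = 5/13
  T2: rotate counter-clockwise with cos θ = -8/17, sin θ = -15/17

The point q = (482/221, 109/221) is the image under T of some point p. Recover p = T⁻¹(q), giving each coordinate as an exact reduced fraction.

p = (2, -1)

T1 = [-12/13 -5/13 0; 5/13 -12/13 0; 0 0 1]
T2·T1 = [171/221 -140/221 0; 140/221 171/221 0; 0 0 1]
det M = 1; M⁻¹ = [171/221 140/221 0; -140/221 171/221 0; 0 0 1]
M⁻¹ · (482/221, 109/221)ᵀ = (2, -1)ᵀ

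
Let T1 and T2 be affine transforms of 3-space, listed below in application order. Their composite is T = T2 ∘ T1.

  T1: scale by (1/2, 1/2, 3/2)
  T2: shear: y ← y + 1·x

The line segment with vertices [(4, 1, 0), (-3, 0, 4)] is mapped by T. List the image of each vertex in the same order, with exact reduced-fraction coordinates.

image vertices: (2, 5/2, 0), (-3/2, -3/2, 6)

T1 scale by (1/2, 1/2, 3/2): (4, 1, 0) → (2, 1/2, 0); (-3, 0, 4) → (-3/2, 0, 6)
T2 shear: y ← y + 1·x: (2, 1/2, 0) → (2, 5/2, 0); (-3/2, 0, 6) → (-3/2, -3/2, 6)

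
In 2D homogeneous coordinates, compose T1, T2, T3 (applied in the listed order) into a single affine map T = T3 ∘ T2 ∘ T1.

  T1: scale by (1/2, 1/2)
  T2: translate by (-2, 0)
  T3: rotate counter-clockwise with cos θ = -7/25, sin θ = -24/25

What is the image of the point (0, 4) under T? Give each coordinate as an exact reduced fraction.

T1 scale by (1/2, 1/2): (0, 4) → (0, 2)
T2 translate by (-2, 0): (0, 2) → (-2, 2)
T3 rotate counter-clockwise with cos θ = -7/25, sin θ = -24/25: (-2, 2) → (62/25, 34/25)

T(p) = (62/25, 34/25)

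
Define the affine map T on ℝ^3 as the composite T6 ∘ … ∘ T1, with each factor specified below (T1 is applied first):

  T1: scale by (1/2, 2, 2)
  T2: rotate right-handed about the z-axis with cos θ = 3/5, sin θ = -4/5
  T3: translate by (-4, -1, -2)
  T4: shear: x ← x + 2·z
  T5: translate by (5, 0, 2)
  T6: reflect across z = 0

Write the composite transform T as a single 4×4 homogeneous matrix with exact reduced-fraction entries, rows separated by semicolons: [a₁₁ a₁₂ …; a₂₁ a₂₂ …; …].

T1 = [1/2 0 0 0; 0 2 0 0; 0 0 2 0; 0 0 0 1]
T2·T1 = [3/10 8/5 0 0; -2/5 6/5 0 0; 0 0 2 0; 0 0 0 1]
T3·…·T1 = [3/10 8/5 0 -4; -2/5 6/5 0 -1; 0 0 2 -2; 0 0 0 1]
T4·…·T1 = [3/10 8/5 4 -8; -2/5 6/5 0 -1; 0 0 2 -2; 0 0 0 1]
T5·…·T1 = [3/10 8/5 4 -3; -2/5 6/5 0 -1; 0 0 2 0; 0 0 0 1]
T6·…·T1 = [3/10 8/5 4 -3; -2/5 6/5 0 -1; 0 0 -2 0; 0 0 0 1]

T = [3/10 8/5 4 -3; -2/5 6/5 0 -1; 0 0 -2 0; 0 0 0 1]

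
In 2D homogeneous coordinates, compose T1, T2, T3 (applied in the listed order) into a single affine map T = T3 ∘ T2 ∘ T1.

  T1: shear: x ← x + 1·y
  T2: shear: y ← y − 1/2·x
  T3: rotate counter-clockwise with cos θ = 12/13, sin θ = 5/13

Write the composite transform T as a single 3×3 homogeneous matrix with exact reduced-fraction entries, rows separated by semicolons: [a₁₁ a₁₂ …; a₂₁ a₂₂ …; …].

T = [29/26 19/26 0; -1/13 11/13 0; 0 0 1]

T1 = [1 1 0; 0 1 0; 0 0 1]
T2·T1 = [1 1 0; -1/2 1/2 0; 0 0 1]
T3·…·T1 = [29/26 19/26 0; -1/13 11/13 0; 0 0 1]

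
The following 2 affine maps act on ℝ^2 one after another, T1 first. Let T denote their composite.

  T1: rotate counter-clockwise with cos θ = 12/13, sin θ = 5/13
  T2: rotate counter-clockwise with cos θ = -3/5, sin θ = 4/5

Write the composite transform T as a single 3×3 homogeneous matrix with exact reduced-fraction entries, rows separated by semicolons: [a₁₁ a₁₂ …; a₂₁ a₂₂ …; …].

T = [-56/65 -33/65 0; 33/65 -56/65 0; 0 0 1]

T1 = [12/13 -5/13 0; 5/13 12/13 0; 0 0 1]
T2·T1 = [-56/65 -33/65 0; 33/65 -56/65 0; 0 0 1]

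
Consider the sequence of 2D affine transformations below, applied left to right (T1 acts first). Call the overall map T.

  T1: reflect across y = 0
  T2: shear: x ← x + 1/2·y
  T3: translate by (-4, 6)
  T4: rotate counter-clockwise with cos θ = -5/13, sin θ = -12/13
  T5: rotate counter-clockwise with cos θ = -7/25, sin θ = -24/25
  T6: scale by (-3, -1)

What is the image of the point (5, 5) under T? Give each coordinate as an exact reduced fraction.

T1 reflect across y = 0: (5, 5) → (5, -5)
T2 shear: x ← x + 1/2·y: (5, -5) → (5/2, -5)
T3 translate by (-4, 6): (5/2, -5) → (-3/2, 1)
T4 rotate counter-clockwise with cos θ = -5/13, sin θ = -12/13: (-3/2, 1) → (3/2, 1)
T5 rotate counter-clockwise with cos θ = -7/25, sin θ = -24/25: (3/2, 1) → (27/50, -43/25)
T6 scale by (-3, -1): (27/50, -43/25) → (-81/50, 43/25)

T(p) = (-81/50, 43/25)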